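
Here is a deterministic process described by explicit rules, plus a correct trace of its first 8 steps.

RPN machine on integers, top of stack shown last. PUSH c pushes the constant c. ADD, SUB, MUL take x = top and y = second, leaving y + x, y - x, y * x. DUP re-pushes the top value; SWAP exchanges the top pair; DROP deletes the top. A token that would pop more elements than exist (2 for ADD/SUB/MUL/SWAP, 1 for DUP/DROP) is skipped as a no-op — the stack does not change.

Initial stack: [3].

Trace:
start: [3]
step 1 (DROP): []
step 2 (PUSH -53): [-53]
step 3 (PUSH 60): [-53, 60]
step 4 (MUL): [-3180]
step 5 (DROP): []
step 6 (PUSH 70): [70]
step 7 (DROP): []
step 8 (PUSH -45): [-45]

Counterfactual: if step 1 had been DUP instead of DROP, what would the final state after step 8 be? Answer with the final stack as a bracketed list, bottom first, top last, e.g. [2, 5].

(re-executing from step 1 with the substitution; state before step 1: [3])
step 1 (DUP): [3, 3]
step 2 (PUSH -53): [3, 3, -53]
step 3 (PUSH 60): [3, 3, -53, 60]
step 4 (MUL): [3, 3, -3180]
step 5 (DROP): [3, 3]
step 6 (PUSH 70): [3, 3, 70]
step 7 (DROP): [3, 3]
step 8 (PUSH -45): [3, 3, -45]

[3, 3, -45]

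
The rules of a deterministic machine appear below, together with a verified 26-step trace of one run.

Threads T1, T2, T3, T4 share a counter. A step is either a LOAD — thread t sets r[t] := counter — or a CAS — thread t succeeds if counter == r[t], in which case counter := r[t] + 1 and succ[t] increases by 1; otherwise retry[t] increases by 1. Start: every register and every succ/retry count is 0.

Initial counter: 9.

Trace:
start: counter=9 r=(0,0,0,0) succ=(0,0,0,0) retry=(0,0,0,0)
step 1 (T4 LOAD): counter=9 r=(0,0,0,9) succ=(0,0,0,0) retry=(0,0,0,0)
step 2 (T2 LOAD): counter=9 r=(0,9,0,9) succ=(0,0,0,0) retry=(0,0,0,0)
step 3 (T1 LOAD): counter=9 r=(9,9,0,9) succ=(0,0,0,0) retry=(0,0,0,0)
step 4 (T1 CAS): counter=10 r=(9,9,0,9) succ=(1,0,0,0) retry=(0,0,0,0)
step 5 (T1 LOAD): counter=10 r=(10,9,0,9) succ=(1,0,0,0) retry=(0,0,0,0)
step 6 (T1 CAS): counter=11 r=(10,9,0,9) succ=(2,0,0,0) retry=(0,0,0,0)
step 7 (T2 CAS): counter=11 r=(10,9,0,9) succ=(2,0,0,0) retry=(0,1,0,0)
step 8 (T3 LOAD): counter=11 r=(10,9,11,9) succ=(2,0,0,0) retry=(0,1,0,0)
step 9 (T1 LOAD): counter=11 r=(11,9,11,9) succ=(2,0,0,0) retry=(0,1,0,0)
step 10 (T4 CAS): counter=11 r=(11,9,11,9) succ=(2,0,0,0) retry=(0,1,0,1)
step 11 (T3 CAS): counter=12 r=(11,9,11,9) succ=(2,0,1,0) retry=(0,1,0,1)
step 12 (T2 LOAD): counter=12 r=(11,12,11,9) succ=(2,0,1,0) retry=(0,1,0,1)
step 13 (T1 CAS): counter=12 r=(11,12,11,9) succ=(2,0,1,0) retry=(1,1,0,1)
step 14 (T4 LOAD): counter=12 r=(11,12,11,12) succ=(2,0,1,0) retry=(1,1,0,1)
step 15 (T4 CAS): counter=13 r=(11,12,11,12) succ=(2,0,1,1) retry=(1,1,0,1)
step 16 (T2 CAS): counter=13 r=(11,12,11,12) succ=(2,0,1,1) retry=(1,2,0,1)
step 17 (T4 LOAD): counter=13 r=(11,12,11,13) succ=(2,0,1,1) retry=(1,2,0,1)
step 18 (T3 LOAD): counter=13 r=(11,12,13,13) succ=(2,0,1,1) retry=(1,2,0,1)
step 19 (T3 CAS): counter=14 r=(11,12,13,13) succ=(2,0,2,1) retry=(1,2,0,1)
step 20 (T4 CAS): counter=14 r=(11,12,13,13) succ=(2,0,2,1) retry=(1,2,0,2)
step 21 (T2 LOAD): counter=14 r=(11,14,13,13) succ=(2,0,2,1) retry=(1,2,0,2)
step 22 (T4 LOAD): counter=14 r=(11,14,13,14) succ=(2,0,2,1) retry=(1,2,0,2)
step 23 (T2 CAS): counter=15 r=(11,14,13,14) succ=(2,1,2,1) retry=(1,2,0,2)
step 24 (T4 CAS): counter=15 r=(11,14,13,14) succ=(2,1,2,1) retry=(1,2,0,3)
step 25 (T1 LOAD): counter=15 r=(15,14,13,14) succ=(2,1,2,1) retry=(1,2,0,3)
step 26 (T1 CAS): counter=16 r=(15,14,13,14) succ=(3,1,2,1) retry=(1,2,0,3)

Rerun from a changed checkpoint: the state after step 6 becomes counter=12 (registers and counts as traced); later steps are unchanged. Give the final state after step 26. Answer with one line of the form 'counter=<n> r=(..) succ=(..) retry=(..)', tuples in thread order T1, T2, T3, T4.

state after step 6 := counter=12 r=(10,9,0,9) succ=(2,0,0,0) retry=(0,0,0,0)
step 7 (T2 CAS): counter=12 r=(10,9,0,9) succ=(2,0,0,0) retry=(0,1,0,0)
step 8 (T3 LOAD): counter=12 r=(10,9,12,9) succ=(2,0,0,0) retry=(0,1,0,0)
step 9 (T1 LOAD): counter=12 r=(12,9,12,9) succ=(2,0,0,0) retry=(0,1,0,0)
step 10 (T4 CAS): counter=12 r=(12,9,12,9) succ=(2,0,0,0) retry=(0,1,0,1)
step 11 (T3 CAS): counter=13 r=(12,9,12,9) succ=(2,0,1,0) retry=(0,1,0,1)
step 12 (T2 LOAD): counter=13 r=(12,13,12,9) succ=(2,0,1,0) retry=(0,1,0,1)
step 13 (T1 CAS): counter=13 r=(12,13,12,9) succ=(2,0,1,0) retry=(1,1,0,1)
step 14 (T4 LOAD): counter=13 r=(12,13,12,13) succ=(2,0,1,0) retry=(1,1,0,1)
step 15 (T4 CAS): counter=14 r=(12,13,12,13) succ=(2,0,1,1) retry=(1,1,0,1)
step 16 (T2 CAS): counter=14 r=(12,13,12,13) succ=(2,0,1,1) retry=(1,2,0,1)
step 17 (T4 LOAD): counter=14 r=(12,13,12,14) succ=(2,0,1,1) retry=(1,2,0,1)
step 18 (T3 LOAD): counter=14 r=(12,13,14,14) succ=(2,0,1,1) retry=(1,2,0,1)
step 19 (T3 CAS): counter=15 r=(12,13,14,14) succ=(2,0,2,1) retry=(1,2,0,1)
step 20 (T4 CAS): counter=15 r=(12,13,14,14) succ=(2,0,2,1) retry=(1,2,0,2)
step 21 (T2 LOAD): counter=15 r=(12,15,14,14) succ=(2,0,2,1) retry=(1,2,0,2)
step 22 (T4 LOAD): counter=15 r=(12,15,14,15) succ=(2,0,2,1) retry=(1,2,0,2)
step 23 (T2 CAS): counter=16 r=(12,15,14,15) succ=(2,1,2,1) retry=(1,2,0,2)
step 24 (T4 CAS): counter=16 r=(12,15,14,15) succ=(2,1,2,1) retry=(1,2,0,3)
step 25 (T1 LOAD): counter=16 r=(16,15,14,15) succ=(2,1,2,1) retry=(1,2,0,3)
step 26 (T1 CAS): counter=17 r=(16,15,14,15) succ=(3,1,2,1) retry=(1,2,0,3)

counter=17 r=(16,15,14,15) succ=(3,1,2,1) retry=(1,2,0,3)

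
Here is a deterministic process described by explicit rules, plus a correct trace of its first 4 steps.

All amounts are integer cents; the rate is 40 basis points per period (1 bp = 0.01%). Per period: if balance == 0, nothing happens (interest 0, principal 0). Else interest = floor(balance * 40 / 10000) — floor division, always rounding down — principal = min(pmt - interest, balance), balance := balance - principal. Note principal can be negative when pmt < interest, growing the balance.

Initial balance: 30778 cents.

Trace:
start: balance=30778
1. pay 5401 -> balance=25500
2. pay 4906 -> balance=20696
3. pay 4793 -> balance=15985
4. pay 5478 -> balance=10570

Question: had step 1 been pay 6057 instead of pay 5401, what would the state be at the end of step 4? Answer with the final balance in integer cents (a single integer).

9907

(re-executing from step 1 with the substitution; state before step 1: balance=30778)
1. pay 6057 -> balance=24844
2. pay 4906 -> balance=20037
3. pay 4793 -> balance=15324
4. pay 5478 -> balance=9907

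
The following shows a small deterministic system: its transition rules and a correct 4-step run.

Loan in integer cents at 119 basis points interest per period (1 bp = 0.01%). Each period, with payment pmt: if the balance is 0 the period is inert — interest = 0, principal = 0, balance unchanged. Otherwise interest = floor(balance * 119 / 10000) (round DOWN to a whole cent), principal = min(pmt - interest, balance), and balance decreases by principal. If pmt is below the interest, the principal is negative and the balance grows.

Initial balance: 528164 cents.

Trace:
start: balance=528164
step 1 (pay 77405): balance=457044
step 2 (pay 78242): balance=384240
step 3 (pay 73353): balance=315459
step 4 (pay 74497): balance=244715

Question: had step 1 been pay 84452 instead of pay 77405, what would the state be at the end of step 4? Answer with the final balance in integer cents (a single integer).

(re-executing from step 1 with the substitution; state before step 1: balance=528164)
step 1 (pay 84452): balance=449997
step 2 (pay 78242): balance=377109
step 3 (pay 73353): balance=308243
step 4 (pay 74497): balance=237414

237414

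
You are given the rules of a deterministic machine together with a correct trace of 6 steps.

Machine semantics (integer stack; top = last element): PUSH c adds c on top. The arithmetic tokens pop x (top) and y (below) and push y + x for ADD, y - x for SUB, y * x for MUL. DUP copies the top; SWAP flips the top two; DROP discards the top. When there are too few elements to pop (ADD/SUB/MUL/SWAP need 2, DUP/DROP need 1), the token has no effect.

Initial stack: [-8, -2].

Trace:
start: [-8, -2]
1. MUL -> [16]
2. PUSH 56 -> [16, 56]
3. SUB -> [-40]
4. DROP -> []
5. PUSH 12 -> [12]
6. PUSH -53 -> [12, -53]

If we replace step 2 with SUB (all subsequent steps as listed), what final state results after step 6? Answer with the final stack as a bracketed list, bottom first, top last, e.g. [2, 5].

[12, -53]

(re-executing from step 2 with the substitution; state before step 2: [16])
2. SUB -> [16]
3. SUB -> [16]
4. DROP -> []
5. PUSH 12 -> [12]
6. PUSH -53 -> [12, -53]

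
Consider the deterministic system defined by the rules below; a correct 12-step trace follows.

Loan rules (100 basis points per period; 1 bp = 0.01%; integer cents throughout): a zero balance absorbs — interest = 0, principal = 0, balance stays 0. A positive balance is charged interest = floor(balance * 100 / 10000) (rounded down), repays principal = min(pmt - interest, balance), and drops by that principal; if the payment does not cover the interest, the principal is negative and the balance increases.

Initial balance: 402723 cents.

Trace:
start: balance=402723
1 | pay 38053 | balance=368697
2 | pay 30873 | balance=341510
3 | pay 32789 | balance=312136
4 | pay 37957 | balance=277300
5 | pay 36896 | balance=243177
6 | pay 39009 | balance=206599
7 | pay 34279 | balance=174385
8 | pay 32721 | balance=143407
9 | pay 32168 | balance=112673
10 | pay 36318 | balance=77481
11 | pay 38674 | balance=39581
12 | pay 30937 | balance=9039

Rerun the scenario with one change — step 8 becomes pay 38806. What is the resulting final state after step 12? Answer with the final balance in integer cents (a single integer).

(re-executing from step 8 with the substitution; state before step 8: balance=174385)
8 | pay 38806 | balance=137322
9 | pay 32168 | balance=106527
10 | pay 36318 | balance=71274
11 | pay 38674 | balance=33312
12 | pay 30937 | balance=2708

2708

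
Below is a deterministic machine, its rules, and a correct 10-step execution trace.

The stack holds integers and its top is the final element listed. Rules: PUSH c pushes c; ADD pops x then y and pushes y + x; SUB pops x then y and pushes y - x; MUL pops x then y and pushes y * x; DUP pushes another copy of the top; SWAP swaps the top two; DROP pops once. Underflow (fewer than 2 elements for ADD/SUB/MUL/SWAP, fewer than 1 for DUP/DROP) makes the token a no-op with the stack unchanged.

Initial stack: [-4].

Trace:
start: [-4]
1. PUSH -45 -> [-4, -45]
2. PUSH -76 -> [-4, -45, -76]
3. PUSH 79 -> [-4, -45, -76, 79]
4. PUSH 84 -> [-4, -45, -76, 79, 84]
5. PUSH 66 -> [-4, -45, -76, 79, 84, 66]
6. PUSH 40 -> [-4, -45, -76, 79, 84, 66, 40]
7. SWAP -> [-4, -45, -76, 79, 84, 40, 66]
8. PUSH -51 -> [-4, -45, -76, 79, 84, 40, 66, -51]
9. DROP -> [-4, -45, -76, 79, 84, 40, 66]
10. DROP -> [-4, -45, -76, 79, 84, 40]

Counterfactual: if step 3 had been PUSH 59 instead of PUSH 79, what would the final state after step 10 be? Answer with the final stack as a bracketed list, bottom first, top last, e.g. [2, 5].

(re-executing from step 3 with the substitution; state before step 3: [-4, -45, -76])
3. PUSH 59 -> [-4, -45, -76, 59]
4. PUSH 84 -> [-4, -45, -76, 59, 84]
5. PUSH 66 -> [-4, -45, -76, 59, 84, 66]
6. PUSH 40 -> [-4, -45, -76, 59, 84, 66, 40]
7. SWAP -> [-4, -45, -76, 59, 84, 40, 66]
8. PUSH -51 -> [-4, -45, -76, 59, 84, 40, 66, -51]
9. DROP -> [-4, -45, -76, 59, 84, 40, 66]
10. DROP -> [-4, -45, -76, 59, 84, 40]

[-4, -45, -76, 59, 84, 40]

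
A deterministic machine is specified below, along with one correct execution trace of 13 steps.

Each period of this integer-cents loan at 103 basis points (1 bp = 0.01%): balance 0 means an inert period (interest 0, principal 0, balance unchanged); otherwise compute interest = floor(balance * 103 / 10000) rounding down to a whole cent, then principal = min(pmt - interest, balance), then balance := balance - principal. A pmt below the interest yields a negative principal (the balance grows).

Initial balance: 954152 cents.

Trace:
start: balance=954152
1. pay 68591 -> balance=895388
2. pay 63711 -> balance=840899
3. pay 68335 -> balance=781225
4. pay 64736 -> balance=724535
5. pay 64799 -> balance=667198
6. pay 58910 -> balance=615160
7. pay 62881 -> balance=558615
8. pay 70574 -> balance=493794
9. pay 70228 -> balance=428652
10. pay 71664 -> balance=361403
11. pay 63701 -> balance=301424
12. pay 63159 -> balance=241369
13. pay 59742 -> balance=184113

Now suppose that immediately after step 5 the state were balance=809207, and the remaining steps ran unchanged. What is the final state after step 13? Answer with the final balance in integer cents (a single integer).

338252

state after step 5 := balance=809207
6. pay 58910 -> balance=758631
7. pay 62881 -> balance=703563
8. pay 70574 -> balance=640235
9. pay 70228 -> balance=576601
10. pay 71664 -> balance=510875
11. pay 63701 -> balance=452436
12. pay 63159 -> balance=393937
13. pay 59742 -> balance=338252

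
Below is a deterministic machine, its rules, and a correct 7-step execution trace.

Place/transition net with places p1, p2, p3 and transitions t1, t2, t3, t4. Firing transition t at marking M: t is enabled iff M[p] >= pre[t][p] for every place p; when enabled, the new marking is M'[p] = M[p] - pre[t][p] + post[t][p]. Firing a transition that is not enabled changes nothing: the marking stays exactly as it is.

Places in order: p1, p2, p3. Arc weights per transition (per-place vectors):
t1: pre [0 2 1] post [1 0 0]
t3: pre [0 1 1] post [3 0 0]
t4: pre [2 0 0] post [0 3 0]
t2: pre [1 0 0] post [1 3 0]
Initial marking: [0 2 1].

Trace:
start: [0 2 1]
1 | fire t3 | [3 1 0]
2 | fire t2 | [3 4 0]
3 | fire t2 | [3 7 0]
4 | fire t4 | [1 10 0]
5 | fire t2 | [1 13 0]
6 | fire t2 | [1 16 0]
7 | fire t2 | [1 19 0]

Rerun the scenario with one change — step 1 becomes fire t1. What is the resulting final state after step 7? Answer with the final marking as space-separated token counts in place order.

(re-executing from step 1 with the substitution; state before step 1: [0 2 1])
1 | fire t1 | [1 0 0]
2 | fire t2 | [1 3 0]
3 | fire t2 | [1 6 0]
4 | fire t4 | [1 6 0]
5 | fire t2 | [1 9 0]
6 | fire t2 | [1 12 0]
7 | fire t2 | [1 15 0]

1 15 0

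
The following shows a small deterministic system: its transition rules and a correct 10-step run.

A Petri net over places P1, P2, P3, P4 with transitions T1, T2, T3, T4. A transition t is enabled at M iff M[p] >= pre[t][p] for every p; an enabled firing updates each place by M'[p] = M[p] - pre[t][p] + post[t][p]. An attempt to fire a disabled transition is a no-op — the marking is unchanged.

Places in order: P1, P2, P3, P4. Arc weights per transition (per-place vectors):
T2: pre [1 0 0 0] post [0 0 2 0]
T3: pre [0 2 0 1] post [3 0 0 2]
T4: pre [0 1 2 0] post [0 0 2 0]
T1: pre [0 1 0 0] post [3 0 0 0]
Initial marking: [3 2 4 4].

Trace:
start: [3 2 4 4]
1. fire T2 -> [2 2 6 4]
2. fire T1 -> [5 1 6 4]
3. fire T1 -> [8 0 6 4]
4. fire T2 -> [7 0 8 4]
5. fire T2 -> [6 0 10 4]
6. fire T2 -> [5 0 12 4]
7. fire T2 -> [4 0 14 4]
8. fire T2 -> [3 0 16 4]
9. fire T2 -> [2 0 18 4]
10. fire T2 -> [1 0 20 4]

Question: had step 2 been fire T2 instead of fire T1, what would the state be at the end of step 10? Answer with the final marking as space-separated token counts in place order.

0 1 16 4

(re-executing from step 2 with the substitution; state before step 2: [2 2 6 4])
2. fire T2 -> [1 2 8 4]
3. fire T1 -> [4 1 8 4]
4. fire T2 -> [3 1 10 4]
5. fire T2 -> [2 1 12 4]
6. fire T2 -> [1 1 14 4]
7. fire T2 -> [0 1 16 4]
8. fire T2 -> [0 1 16 4]
9. fire T2 -> [0 1 16 4]
10. fire T2 -> [0 1 16 4]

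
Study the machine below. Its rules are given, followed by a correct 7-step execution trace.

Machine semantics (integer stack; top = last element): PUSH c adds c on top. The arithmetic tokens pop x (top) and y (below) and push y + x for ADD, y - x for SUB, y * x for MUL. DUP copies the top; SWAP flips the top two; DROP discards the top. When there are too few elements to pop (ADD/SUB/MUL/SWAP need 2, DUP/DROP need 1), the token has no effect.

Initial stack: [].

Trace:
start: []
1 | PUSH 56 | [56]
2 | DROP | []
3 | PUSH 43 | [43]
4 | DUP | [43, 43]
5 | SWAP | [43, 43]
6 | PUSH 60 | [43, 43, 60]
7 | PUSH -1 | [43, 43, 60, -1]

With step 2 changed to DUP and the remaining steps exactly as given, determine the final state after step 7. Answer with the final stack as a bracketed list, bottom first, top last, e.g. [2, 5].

(re-executing from step 2 with the substitution; state before step 2: [56])
2 | DUP | [56, 56]
3 | PUSH 43 | [56, 56, 43]
4 | DUP | [56, 56, 43, 43]
5 | SWAP | [56, 56, 43, 43]
6 | PUSH 60 | [56, 56, 43, 43, 60]
7 | PUSH -1 | [56, 56, 43, 43, 60, -1]

[56, 56, 43, 43, 60, -1]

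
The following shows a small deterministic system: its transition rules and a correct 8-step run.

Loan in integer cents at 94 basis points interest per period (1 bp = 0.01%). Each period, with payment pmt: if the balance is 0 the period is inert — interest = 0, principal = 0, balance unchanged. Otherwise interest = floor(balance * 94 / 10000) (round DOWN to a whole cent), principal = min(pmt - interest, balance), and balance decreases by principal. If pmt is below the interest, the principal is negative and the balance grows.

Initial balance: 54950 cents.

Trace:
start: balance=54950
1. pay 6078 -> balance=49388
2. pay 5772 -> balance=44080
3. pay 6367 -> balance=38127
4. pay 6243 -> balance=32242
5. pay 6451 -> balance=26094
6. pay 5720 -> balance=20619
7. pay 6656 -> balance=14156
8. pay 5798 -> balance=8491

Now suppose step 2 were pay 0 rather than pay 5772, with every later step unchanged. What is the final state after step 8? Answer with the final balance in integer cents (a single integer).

14596

(re-executing from step 2 with the substitution; state before step 2: balance=49388)
2. pay 0 -> balance=49852
3. pay 6367 -> balance=43953
4. pay 6243 -> balance=38123
5. pay 6451 -> balance=32030
6. pay 5720 -> balance=26611
7. pay 6656 -> balance=20205
8. pay 5798 -> balance=14596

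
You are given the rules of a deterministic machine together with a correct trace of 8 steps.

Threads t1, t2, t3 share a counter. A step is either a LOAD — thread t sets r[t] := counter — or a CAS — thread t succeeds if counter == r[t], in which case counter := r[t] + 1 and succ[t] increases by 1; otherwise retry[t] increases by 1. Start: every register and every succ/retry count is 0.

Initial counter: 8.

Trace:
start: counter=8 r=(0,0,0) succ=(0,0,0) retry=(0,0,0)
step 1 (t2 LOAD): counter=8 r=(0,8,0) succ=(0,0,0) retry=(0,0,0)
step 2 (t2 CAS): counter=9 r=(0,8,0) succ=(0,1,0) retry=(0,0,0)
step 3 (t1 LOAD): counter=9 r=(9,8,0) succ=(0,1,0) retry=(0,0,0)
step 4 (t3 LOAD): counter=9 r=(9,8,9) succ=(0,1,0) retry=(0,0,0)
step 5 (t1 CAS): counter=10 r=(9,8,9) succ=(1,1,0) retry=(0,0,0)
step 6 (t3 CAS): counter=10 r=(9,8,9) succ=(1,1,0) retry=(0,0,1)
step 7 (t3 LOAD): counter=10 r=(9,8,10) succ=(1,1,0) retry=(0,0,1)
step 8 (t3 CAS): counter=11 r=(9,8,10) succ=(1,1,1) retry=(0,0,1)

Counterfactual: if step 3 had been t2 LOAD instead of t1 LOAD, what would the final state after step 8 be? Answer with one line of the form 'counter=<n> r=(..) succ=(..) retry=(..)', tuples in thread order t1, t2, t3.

counter=11 r=(0,9,10) succ=(0,1,2) retry=(1,0,0)

(re-executing from step 3 with the substitution; state before step 3: counter=9 r=(0,8,0) succ=(0,1,0) retry=(0,0,0))
step 3 (t2 LOAD): counter=9 r=(0,9,0) succ=(0,1,0) retry=(0,0,0)
step 4 (t3 LOAD): counter=9 r=(0,9,9) succ=(0,1,0) retry=(0,0,0)
step 5 (t1 CAS): counter=9 r=(0,9,9) succ=(0,1,0) retry=(1,0,0)
step 6 (t3 CAS): counter=10 r=(0,9,9) succ=(0,1,1) retry=(1,0,0)
step 7 (t3 LOAD): counter=10 r=(0,9,10) succ=(0,1,1) retry=(1,0,0)
step 8 (t3 CAS): counter=11 r=(0,9,10) succ=(0,1,2) retry=(1,0,0)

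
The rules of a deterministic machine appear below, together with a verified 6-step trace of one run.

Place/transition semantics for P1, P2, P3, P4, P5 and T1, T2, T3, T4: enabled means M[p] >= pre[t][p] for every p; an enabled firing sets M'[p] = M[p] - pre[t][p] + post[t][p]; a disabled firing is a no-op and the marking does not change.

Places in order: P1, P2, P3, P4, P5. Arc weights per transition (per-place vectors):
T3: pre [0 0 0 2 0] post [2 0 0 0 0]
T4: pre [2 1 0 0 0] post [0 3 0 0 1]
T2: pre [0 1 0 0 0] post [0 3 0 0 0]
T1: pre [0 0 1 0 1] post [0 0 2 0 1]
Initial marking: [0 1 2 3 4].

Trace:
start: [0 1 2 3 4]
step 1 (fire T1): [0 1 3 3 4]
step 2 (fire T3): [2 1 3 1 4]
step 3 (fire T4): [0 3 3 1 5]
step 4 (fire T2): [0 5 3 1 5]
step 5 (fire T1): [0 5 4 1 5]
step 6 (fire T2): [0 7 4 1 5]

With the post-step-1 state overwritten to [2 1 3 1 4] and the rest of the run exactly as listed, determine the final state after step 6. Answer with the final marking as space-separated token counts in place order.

0 7 4 1 5

state after step 1 := [2 1 3 1 4]
step 2 (fire T3): [2 1 3 1 4]
step 3 (fire T4): [0 3 3 1 5]
step 4 (fire T2): [0 5 3 1 5]
step 5 (fire T1): [0 5 4 1 5]
step 6 (fire T2): [0 7 4 1 5]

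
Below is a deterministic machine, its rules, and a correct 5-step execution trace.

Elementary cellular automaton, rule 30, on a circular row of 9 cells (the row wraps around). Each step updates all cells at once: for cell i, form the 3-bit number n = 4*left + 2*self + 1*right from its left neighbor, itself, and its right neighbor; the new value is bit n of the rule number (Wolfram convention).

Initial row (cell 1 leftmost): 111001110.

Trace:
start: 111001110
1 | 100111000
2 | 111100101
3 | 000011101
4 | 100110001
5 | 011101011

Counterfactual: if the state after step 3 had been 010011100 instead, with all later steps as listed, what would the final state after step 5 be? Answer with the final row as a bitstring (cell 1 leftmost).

100001110

state after step 3 := 010011100
4 | 111110010
5 | 100001110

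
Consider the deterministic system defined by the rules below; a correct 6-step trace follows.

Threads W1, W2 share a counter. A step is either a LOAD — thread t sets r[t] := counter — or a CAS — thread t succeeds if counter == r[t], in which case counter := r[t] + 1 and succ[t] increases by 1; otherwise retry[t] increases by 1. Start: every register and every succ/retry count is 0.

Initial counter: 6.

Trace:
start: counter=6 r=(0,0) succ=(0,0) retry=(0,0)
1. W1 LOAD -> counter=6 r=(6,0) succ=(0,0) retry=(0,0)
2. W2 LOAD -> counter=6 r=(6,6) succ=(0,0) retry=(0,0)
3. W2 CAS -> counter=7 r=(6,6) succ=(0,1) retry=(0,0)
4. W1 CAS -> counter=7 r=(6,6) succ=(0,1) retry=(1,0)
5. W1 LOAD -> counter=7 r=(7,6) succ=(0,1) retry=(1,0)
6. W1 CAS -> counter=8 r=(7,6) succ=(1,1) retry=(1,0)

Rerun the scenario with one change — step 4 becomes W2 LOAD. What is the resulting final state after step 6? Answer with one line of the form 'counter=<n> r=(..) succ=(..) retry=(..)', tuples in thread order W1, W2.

counter=8 r=(7,7) succ=(1,1) retry=(0,0)

(re-executing from step 4 with the substitution; state before step 4: counter=7 r=(6,6) succ=(0,1) retry=(0,0))
4. W2 LOAD -> counter=7 r=(6,7) succ=(0,1) retry=(0,0)
5. W1 LOAD -> counter=7 r=(7,7) succ=(0,1) retry=(0,0)
6. W1 CAS -> counter=8 r=(7,7) succ=(1,1) retry=(0,0)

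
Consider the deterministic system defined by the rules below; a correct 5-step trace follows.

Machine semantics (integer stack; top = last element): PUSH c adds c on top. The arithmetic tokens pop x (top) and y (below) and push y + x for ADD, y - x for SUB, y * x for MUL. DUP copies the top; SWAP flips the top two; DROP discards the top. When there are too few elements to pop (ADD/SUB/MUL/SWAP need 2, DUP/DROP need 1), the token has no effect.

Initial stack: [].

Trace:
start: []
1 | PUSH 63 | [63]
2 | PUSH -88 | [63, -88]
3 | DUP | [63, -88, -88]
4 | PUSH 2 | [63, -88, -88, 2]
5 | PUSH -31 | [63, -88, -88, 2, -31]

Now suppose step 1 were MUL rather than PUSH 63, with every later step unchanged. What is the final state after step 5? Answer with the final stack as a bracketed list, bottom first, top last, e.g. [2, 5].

(re-executing from step 1 with the substitution; state before step 1: [])
1 | MUL | []
2 | PUSH -88 | [-88]
3 | DUP | [-88, -88]
4 | PUSH 2 | [-88, -88, 2]
5 | PUSH -31 | [-88, -88, 2, -31]

[-88, -88, 2, -31]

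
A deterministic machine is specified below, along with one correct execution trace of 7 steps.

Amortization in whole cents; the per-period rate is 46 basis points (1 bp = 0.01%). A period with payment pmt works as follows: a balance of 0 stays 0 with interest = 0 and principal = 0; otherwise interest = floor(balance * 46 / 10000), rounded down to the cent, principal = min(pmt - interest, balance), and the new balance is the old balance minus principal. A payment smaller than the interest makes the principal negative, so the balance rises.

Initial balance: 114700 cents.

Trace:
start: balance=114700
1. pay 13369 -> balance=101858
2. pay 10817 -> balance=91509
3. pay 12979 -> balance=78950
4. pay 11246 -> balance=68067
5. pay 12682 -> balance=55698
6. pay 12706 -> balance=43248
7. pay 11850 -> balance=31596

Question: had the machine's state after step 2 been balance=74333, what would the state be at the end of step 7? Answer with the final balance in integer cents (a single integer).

state after step 2 := balance=74333
3. pay 12979 -> balance=61695
4. pay 11246 -> balance=50732
5. pay 12682 -> balance=38283
6. pay 12706 -> balance=25753
7. pay 11850 -> balance=14021

14021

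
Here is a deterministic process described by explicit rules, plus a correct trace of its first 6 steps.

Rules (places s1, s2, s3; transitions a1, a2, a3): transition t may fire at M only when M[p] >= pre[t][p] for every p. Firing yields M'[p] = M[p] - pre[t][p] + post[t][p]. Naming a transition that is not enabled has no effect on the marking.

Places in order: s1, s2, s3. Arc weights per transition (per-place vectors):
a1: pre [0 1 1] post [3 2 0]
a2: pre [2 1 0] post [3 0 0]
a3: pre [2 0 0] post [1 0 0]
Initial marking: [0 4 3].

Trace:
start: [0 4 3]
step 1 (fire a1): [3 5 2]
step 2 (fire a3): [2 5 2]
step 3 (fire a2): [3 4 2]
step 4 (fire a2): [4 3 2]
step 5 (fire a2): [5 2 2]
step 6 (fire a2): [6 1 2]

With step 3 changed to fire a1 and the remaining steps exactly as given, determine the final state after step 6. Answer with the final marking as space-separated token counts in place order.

(re-executing from step 3 with the substitution; state before step 3: [2 5 2])
step 3 (fire a1): [5 6 1]
step 4 (fire a2): [6 5 1]
step 5 (fire a2): [7 4 1]
step 6 (fire a2): [8 3 1]

8 3 1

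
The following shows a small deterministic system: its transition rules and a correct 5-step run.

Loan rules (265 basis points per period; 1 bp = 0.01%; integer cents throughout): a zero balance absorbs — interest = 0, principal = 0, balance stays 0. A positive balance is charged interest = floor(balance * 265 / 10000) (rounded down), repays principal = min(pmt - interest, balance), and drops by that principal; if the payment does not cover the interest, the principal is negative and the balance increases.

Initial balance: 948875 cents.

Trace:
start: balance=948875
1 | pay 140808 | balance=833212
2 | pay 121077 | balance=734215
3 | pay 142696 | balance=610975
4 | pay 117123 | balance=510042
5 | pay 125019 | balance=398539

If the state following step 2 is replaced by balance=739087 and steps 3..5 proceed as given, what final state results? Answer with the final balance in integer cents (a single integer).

state after step 2 := balance=739087
3 | pay 142696 | balance=615976
4 | pay 117123 | balance=515176
5 | pay 125019 | balance=403809

403809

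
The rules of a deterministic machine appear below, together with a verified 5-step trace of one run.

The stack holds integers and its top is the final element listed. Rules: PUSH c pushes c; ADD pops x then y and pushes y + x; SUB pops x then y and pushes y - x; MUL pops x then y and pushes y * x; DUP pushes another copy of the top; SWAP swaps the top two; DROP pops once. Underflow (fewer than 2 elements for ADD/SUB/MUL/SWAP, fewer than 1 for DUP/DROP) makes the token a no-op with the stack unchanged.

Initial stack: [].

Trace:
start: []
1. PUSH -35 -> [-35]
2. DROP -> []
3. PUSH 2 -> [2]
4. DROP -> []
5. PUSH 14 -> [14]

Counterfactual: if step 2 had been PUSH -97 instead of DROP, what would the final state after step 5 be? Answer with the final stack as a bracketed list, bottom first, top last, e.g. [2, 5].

(re-executing from step 2 with the substitution; state before step 2: [-35])
2. PUSH -97 -> [-35, -97]
3. PUSH 2 -> [-35, -97, 2]
4. DROP -> [-35, -97]
5. PUSH 14 -> [-35, -97, 14]

[-35, -97, 14]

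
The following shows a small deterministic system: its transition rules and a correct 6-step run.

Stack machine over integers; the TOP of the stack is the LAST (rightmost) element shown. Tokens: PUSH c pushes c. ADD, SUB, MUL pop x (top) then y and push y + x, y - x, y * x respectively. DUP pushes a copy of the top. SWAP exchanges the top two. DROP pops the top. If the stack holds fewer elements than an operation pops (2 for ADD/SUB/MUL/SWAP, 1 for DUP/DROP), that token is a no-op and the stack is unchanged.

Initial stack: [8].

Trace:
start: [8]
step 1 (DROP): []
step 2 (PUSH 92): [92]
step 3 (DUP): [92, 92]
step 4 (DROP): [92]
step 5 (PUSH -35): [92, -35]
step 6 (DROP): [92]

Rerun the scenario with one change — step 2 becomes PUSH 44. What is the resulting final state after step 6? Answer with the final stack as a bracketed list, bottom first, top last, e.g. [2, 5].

(re-executing from step 2 with the substitution; state before step 2: [])
step 2 (PUSH 44): [44]
step 3 (DUP): [44, 44]
step 4 (DROP): [44]
step 5 (PUSH -35): [44, -35]
step 6 (DROP): [44]

[44]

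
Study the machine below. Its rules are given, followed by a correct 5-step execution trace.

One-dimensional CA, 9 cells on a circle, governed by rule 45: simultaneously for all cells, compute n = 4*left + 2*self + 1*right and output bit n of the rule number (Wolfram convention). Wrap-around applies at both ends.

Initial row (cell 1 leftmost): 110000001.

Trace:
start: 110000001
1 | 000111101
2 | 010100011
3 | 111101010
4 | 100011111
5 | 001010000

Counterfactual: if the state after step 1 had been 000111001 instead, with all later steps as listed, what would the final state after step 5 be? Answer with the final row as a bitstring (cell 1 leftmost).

state after step 1 := 000111001
2 | 010100001
3 | 111101101
4 | 000011011
5 | 011010110

011010110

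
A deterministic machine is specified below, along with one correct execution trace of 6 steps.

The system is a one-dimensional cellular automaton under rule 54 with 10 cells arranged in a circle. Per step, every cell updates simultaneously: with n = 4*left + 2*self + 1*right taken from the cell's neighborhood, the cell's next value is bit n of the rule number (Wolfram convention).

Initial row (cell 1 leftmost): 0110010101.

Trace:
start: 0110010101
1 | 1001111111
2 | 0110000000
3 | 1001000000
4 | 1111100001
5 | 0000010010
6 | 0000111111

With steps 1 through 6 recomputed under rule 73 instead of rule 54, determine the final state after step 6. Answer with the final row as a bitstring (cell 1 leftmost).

0110001100

(re-executing steps 1..6 under rule 73; state before step 1: 0110010101)
1 | 0110000000
2 | 0110111111
3 | 0110100001
4 | 0110001100
5 | 0110101101
6 | 0110001100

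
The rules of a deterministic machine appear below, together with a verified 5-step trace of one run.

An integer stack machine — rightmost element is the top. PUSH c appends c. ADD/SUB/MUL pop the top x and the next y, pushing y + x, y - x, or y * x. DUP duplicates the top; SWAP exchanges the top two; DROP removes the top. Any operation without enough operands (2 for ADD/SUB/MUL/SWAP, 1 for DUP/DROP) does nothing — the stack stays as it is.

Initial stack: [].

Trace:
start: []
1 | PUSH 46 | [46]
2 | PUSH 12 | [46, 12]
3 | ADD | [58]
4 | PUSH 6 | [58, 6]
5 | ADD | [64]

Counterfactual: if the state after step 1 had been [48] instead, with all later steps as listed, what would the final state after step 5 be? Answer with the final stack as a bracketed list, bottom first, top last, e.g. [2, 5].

state after step 1 := [48]
2 | PUSH 12 | [48, 12]
3 | ADD | [60]
4 | PUSH 6 | [60, 6]
5 | ADD | [66]

[66]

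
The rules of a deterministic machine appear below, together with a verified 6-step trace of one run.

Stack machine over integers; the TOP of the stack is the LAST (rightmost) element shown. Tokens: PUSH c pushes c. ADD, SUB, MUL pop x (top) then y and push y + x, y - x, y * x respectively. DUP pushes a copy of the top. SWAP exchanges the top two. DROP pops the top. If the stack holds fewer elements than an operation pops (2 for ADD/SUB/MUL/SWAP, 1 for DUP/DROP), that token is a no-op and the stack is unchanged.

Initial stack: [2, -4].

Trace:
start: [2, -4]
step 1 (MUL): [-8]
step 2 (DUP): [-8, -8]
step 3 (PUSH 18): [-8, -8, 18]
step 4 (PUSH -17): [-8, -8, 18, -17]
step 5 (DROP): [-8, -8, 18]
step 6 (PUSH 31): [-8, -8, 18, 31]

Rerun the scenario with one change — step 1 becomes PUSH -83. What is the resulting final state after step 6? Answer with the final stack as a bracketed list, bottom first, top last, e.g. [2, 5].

(re-executing from step 1 with the substitution; state before step 1: [2, -4])
step 1 (PUSH -83): [2, -4, -83]
step 2 (DUP): [2, -4, -83, -83]
step 3 (PUSH 18): [2, -4, -83, -83, 18]
step 4 (PUSH -17): [2, -4, -83, -83, 18, -17]
step 5 (DROP): [2, -4, -83, -83, 18]
step 6 (PUSH 31): [2, -4, -83, -83, 18, 31]

[2, -4, -83, -83, 18, 31]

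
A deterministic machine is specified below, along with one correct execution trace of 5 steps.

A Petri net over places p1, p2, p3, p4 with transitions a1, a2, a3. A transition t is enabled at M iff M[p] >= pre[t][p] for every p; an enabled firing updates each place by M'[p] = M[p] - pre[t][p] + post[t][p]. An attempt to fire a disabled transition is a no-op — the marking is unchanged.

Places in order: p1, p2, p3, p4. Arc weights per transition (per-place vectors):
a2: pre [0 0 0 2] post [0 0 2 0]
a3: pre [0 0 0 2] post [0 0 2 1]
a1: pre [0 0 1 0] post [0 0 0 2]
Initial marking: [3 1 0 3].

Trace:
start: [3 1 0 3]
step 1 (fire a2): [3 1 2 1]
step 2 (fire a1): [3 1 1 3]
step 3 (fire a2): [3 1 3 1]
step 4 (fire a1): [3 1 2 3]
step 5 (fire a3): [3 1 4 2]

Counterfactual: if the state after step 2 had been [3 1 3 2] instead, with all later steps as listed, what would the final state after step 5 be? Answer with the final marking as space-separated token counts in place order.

3 1 6 1

state after step 2 := [3 1 3 2]
step 3 (fire a2): [3 1 5 0]
step 4 (fire a1): [3 1 4 2]
step 5 (fire a3): [3 1 6 1]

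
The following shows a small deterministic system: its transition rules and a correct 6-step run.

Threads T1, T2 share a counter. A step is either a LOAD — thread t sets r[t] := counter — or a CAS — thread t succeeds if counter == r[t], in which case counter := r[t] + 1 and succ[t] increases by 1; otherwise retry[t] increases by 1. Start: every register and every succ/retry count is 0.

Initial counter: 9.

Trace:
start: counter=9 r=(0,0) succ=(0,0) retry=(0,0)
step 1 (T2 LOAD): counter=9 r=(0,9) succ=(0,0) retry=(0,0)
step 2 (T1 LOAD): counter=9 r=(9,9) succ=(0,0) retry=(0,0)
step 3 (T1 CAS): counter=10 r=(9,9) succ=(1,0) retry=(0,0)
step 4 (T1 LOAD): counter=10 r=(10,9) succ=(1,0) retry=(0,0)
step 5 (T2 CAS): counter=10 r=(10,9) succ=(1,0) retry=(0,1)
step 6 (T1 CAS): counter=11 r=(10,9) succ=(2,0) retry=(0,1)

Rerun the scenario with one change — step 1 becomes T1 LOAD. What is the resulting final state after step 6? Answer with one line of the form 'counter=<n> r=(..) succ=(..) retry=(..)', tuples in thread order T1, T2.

(re-executing from step 1 with the substitution; state before step 1: counter=9 r=(0,0) succ=(0,0) retry=(0,0))
step 1 (T1 LOAD): counter=9 r=(9,0) succ=(0,0) retry=(0,0)
step 2 (T1 LOAD): counter=9 r=(9,0) succ=(0,0) retry=(0,0)
step 3 (T1 CAS): counter=10 r=(9,0) succ=(1,0) retry=(0,0)
step 4 (T1 LOAD): counter=10 r=(10,0) succ=(1,0) retry=(0,0)
step 5 (T2 CAS): counter=10 r=(10,0) succ=(1,0) retry=(0,1)
step 6 (T1 CAS): counter=11 r=(10,0) succ=(2,0) retry=(0,1)

counter=11 r=(10,0) succ=(2,0) retry=(0,1)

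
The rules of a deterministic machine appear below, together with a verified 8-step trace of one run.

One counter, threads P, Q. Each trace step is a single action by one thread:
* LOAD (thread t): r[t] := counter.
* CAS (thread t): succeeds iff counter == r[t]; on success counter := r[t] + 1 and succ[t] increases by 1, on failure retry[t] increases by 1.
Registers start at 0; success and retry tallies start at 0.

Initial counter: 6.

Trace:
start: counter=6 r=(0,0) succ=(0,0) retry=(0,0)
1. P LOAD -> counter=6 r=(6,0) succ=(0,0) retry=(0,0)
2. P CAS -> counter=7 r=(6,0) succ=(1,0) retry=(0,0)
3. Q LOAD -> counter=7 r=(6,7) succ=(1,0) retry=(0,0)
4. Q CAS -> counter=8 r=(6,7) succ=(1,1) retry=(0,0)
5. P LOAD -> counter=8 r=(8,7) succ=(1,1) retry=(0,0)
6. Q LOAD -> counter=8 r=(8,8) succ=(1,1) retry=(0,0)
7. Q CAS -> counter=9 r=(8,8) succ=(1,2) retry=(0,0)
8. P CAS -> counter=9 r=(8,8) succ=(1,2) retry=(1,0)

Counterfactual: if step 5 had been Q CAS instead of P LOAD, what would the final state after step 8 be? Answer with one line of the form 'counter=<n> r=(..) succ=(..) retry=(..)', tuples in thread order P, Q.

(re-executing from step 5 with the substitution; state before step 5: counter=8 r=(6,7) succ=(1,1) retry=(0,0))
5. Q CAS -> counter=8 r=(6,7) succ=(1,1) retry=(0,1)
6. Q LOAD -> counter=8 r=(6,8) succ=(1,1) retry=(0,1)
7. Q CAS -> counter=9 r=(6,8) succ=(1,2) retry=(0,1)
8. P CAS -> counter=9 r=(6,8) succ=(1,2) retry=(1,1)

counter=9 r=(6,8) succ=(1,2) retry=(1,1)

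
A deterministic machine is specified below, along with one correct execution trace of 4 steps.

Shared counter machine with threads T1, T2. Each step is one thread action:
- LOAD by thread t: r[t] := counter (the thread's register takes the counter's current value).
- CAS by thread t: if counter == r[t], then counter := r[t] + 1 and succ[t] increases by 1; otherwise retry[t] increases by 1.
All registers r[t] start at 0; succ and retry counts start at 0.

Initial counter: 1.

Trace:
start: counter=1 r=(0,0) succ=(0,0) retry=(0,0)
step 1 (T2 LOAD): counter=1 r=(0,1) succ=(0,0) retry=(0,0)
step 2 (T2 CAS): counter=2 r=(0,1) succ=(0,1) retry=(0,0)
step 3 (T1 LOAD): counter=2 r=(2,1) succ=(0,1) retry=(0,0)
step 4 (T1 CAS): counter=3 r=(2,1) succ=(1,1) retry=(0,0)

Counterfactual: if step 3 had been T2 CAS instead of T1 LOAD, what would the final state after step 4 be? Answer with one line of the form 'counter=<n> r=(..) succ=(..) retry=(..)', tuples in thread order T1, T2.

(re-executing from step 3 with the substitution; state before step 3: counter=2 r=(0,1) succ=(0,1) retry=(0,0))
step 3 (T2 CAS): counter=2 r=(0,1) succ=(0,1) retry=(0,1)
step 4 (T1 CAS): counter=2 r=(0,1) succ=(0,1) retry=(1,1)

counter=2 r=(0,1) succ=(0,1) retry=(1,1)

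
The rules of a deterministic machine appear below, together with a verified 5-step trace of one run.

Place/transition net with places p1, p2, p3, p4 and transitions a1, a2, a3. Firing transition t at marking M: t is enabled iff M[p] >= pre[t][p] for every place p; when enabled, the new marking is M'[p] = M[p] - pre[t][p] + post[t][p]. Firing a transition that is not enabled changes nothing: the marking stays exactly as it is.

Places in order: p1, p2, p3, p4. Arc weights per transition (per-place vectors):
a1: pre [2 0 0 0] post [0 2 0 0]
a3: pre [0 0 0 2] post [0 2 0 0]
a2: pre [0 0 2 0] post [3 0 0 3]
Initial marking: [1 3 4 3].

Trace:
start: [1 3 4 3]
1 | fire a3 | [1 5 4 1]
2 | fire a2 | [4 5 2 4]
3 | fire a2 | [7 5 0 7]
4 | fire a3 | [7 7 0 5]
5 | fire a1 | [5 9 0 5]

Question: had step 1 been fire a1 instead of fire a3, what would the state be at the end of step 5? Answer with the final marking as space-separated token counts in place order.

(re-executing from step 1 with the substitution; state before step 1: [1 3 4 3])
1 | fire a1 | [1 3 4 3]
2 | fire a2 | [4 3 2 6]
3 | fire a2 | [7 3 0 9]
4 | fire a3 | [7 5 0 7]
5 | fire a1 | [5 7 0 7]

5 7 0 7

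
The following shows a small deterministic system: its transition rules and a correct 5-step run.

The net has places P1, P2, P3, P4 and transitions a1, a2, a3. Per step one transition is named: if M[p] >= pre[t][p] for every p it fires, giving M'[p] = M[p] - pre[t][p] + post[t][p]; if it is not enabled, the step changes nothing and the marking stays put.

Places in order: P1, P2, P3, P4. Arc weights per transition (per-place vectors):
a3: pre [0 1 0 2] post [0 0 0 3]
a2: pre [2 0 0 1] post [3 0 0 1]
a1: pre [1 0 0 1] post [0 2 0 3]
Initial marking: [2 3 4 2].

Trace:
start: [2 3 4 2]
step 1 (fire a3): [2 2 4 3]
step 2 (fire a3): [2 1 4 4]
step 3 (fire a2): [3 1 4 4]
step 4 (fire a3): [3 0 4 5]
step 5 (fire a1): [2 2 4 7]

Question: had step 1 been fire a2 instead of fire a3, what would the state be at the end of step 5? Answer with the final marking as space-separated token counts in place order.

(re-executing from step 1 with the substitution; state before step 1: [2 3 4 2])
step 1 (fire a2): [3 3 4 2]
step 2 (fire a3): [3 2 4 3]
step 3 (fire a2): [4 2 4 3]
step 4 (fire a3): [4 1 4 4]
step 5 (fire a1): [3 3 4 6]

3 3 4 6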